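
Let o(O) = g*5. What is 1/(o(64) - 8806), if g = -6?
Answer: -1/8836 ≈ -0.00011317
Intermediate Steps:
o(O) = -30 (o(O) = -6*5 = -30)
1/(o(64) - 8806) = 1/(-30 - 8806) = 1/(-8836) = -1/8836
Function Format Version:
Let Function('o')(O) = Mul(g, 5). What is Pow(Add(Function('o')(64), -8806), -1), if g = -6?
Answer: Rational(-1, 8836) ≈ -0.00011317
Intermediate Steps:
Function('o')(O) = -30 (Function('o')(O) = Mul(-6, 5) = -30)
Pow(Add(Function('o')(64), -8806), -1) = Pow(Add(-30, -8806), -1) = Pow(-8836, -1) = Rational(-1, 8836)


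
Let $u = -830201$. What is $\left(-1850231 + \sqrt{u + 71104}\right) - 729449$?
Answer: $-2579680 + i \sqrt{759097} \approx -2.5797 \cdot 10^{6} + 871.26 i$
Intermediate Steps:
$\left(-1850231 + \sqrt{u + 71104}\right) - 729449 = \left(-1850231 + \sqrt{-830201 + 71104}\right) - 729449 = \left(-1850231 + \sqrt{-759097}\right) - 729449 = \left(-1850231 + i \sqrt{759097}\right) - 729449 = -2579680 + i \sqrt{759097}$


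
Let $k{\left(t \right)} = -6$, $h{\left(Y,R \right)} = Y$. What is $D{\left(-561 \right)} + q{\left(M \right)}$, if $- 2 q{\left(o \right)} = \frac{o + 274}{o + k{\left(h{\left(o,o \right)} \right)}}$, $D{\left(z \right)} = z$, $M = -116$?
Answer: $- \frac{68363}{122} \approx -560.35$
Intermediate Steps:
$q{\left(o \right)} = - \frac{274 + o}{2 \left(-6 + o\right)}$ ($q{\left(o \right)} = - \frac{\left(o + 274\right) \frac{1}{o - 6}}{2} = - \frac{\left(274 + o\right) \frac{1}{-6 + o}}{2} = - \frac{\frac{1}{-6 + o} \left(274 + o\right)}{2} = - \frac{274 + o}{2 \left(-6 + o\right)}$)
$D{\left(-561 \right)} + q{\left(M \right)} = -561 + \frac{-274 - -116}{2 \left(-6 - 116\right)} = -561 + \frac{-274 + 116}{2 \left(-122\right)} = -561 + \frac{1}{2} \left(- \frac{1}{122}\right) \left(-158\right) = -561 + \frac{79}{122} = - \frac{68363}{122}$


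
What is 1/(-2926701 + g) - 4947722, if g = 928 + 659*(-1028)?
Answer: -17827755603451/3603225 ≈ -4.9477e+6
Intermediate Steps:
g = -676524 (g = 928 - 677452 = -676524)
1/(-2926701 + g) - 4947722 = 1/(-2926701 - 676524) - 4947722 = 1/(-3603225) - 4947722 = -1/3603225 - 4947722 = -17827755603451/3603225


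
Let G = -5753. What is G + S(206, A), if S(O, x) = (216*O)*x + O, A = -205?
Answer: -9127227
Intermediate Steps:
S(O, x) = O + 216*O*x (S(O, x) = 216*O*x + O = O + 216*O*x)
G + S(206, A) = -5753 + 206*(1 + 216*(-205)) = -5753 + 206*(1 - 44280) = -5753 + 206*(-44279) = -5753 - 9121474 = -9127227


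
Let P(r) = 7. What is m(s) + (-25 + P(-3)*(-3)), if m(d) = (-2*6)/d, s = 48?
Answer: -185/4 ≈ -46.250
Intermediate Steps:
m(d) = -12/d
m(s) + (-25 + P(-3)*(-3)) = -12/48 + (-25 + 7*(-3)) = -12*1/48 + (-25 - 21) = -¼ - 46 = -185/4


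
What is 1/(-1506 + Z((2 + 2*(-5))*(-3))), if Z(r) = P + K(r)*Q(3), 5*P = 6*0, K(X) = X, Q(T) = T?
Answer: -1/1434 ≈ -0.00069735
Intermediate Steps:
P = 0 (P = (6*0)/5 = (1/5)*0 = 0)
Z(r) = 3*r (Z(r) = 0 + r*3 = 0 + 3*r = 3*r)
1/(-1506 + Z((2 + 2*(-5))*(-3))) = 1/(-1506 + 3*((2 + 2*(-5))*(-3))) = 1/(-1506 + 3*((2 - 10)*(-3))) = 1/(-1506 + 3*(-8*(-3))) = 1/(-1506 + 3*24) = 1/(-1506 + 72) = 1/(-1434) = -1/1434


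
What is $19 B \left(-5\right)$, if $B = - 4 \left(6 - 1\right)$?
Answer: $1900$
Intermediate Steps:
$B = -20$ ($B = \left(-4\right) 5 = -20$)
$19 B \left(-5\right) = 19 \left(-20\right) \left(-5\right) = \left(-380\right) \left(-5\right) = 1900$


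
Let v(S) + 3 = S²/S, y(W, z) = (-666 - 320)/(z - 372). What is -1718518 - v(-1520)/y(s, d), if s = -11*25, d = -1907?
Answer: -1690987831/986 ≈ -1.7150e+6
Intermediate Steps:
s = -275
y(W, z) = -986/(-372 + z)
v(S) = -3 + S (v(S) = -3 + S²/S = -3 + S)
-1718518 - v(-1520)/y(s, d) = -1718518 - (-3 - 1520)/((-986/(-372 - 1907))) = -1718518 - (-1523)/((-986/(-2279))) = -1718518 - (-1523)/((-986*(-1/2279))) = -1718518 - (-1523)/986/2279 = -1718518 - (-1523)*2279/986 = -1718518 - 1*(-3470917/986) = -1718518 + 3470917/986 = -1690987831/986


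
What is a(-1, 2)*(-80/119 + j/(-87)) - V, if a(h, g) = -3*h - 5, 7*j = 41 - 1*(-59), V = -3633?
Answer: 37629769/10353 ≈ 3634.7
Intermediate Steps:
j = 100/7 (j = (41 - 1*(-59))/7 = (41 + 59)/7 = (⅐)*100 = 100/7 ≈ 14.286)
a(h, g) = -5 - 3*h
a(-1, 2)*(-80/119 + j/(-87)) - V = (-5 - 3*(-1))*(-80/119 + (100/7)/(-87)) - 1*(-3633) = (-5 + 3)*(-80*1/119 + (100/7)*(-1/87)) + 3633 = -2*(-80/119 - 100/609) + 3633 = -2*(-8660/10353) + 3633 = 17320/10353 + 3633 = 37629769/10353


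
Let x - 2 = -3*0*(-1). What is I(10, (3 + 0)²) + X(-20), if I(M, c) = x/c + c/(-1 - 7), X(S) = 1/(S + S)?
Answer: -167/180 ≈ -0.92778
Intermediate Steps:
x = 2 (x = 2 - 3*0*(-1) = 2 + 0*(-1) = 2 + 0 = 2)
X(S) = 1/(2*S)
I(M, c) = 2/c - c/8 (I(M, c) = 2/c + c/(-1 - 7) = 2/c + c/(-8) = 2/c + c*(-⅛) = 2/c - c/8)
I(10, (3 + 0)²) + X(-20) = (2/((3 + 0)²) - (3 + 0)²/8) + (½)/(-20) = (2/(3²) - ⅛*3²) + (½)*(-1/20) = (2/9 - ⅛*9) - 1/40 = (2*(⅑) - 9/8) - 1/40 = (2/9 - 9/8) - 1/40 = -65/72 - 1/40 = -167/180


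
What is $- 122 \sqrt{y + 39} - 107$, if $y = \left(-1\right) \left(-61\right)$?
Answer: $-1327$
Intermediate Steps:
$y = 61$
$- 122 \sqrt{y + 39} - 107 = - 122 \sqrt{61 + 39} - 107 = - 122 \sqrt{100} - 107 = \left(-122\right) 10 - 107 = -1220 - 107 = -1327$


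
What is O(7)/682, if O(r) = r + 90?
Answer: 97/682 ≈ 0.14223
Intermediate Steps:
O(r) = 90 + r
O(7)/682 = (90 + 7)/682 = 97*(1/682) = 97/682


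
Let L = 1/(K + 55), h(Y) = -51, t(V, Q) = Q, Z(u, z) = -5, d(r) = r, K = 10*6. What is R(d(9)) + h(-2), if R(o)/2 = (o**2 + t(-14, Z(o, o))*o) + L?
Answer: 2417/115 ≈ 21.017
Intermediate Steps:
K = 60
L = 1/115 (L = 1/(60 + 55) = 1/115 ≈ 0.0086956)
R(o) = 2/115 - 10*o + 2*o**2 (R(o) = 2*((o**2 - 5*o) + 1/115) = 2*(1/115 + o**2 - 5*o) = 2/115 - 10*o + 2*o**2)
R(d(9)) + h(-2) = (2/115 - 10*9 + 2*9**2) - 51 = (2/115 - 90 + 2*81) - 51 = (2/115 - 90 + 162) - 51 = 8282/115 - 51 = 2417/115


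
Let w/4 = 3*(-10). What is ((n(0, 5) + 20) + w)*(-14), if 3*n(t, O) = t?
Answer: 1400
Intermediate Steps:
w = -120 (w = 4*(3*(-10)) = 4*(-30) = -120)
n(t, O) = t/3
((n(0, 5) + 20) + w)*(-14) = (((⅓)*0 + 20) - 120)*(-14) = ((0 + 20) - 120)*(-14) = (20 - 120)*(-14) = -100*(-14) = 1400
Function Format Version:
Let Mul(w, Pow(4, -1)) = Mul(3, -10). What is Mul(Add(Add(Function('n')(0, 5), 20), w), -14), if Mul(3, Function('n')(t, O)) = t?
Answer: 1400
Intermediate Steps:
w = -120 (w = Mul(4, Mul(3, -10)) = Mul(4, -30) = -120)
Function('n')(t, O) = Mul(Rational(1, 3), t)
Mul(Add(Add(Function('n')(0, 5), 20), w), -14) = Mul(Add(Add(Mul(Rational(1, 3), 0), 20), -120), -14) = Mul(Add(Add(0, 20), -120), -14) = Mul(Add(20, -120), -14) = Mul(-100, -14) = 1400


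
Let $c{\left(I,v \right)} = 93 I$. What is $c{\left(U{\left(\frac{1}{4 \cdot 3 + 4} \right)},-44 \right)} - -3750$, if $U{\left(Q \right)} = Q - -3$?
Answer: $\frac{64557}{16} \approx 4034.8$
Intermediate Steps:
$U{\left(Q \right)} = 3 + Q$ ($U{\left(Q \right)} = Q + 3 = 3 + Q$)
$c{\left(U{\left(\frac{1}{4 \cdot 3 + 4} \right)},-44 \right)} - -3750 = 93 \left(3 + \frac{1}{4 \cdot 3 + 4}\right) - -3750 = 93 \left(3 + \frac{1}{12 + 4}\right) + 3750 = 93 \left(3 + \frac{1}{16}\right) + 3750 = 93 \cdot \frac{49}{16} + 3750 = \frac{4557}{16} + 3750 = \frac{64557}{16}$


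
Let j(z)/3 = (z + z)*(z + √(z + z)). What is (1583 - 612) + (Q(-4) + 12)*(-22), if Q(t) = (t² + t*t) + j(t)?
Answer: -2109 + 1056*I*√2 ≈ -2109.0 + 1493.4*I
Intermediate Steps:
j(z) = 6*z*(z + √2*√z) (j(z) = 3*((z + z)*(z + √(z + z))) = 3*((2*z)*(z + √(2*z))) = 3*((2*z)*(z + √2*√z)) = 3*(2*z*(z + √2*√z)) = 6*z*(z + √2*√z))
Q(t) = 8*t² + 6*√2*t^(3/2) (Q(t) = (t² + t*t) + (6*t² + 6*√2*t^(3/2)) = (t² + t²) + (6*t² + 6*√2*t^(3/2)) = 2*t² + (6*t² + 6*√2*t^(3/2)) = 8*t² + 6*√2*t^(3/2))
(1583 - 612) + (Q(-4) + 12)*(-22) = (1583 - 612) + ((8*(-4)² + 6*√2*(-4)^(3/2)) + 12)*(-22) = 971 + ((8*16 + 6*√2*(-8*I)) + 12)*(-22) = 971 + ((128 - 48*I*√2) + 12)*(-22) = 971 + (140 - 48*I*√2)*(-22) = 971 + (-3080 + 1056*I*√2) = -2109 + 1056*I*√2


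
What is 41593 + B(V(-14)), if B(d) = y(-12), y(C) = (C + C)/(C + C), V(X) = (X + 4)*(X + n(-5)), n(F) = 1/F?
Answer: 41594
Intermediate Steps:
V(X) = (4 + X)*(-⅕ + X) (V(X) = (X + 4)*(X + 1/(-5)) = (4 + X)*(X - ⅕) = (4 + X)*(-⅕ + X))
y(C) = 1 (y(C) = (2*C)/((2*C)) = (2*C)*(1/(2*C)) = 1)
B(d) = 1
41593 + B(V(-14)) = 41593 + 1 = 41594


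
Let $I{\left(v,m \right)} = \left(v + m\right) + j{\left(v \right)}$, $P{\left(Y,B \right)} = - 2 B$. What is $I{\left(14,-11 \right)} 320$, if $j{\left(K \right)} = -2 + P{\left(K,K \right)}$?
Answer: $-8640$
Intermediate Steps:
$j{\left(K \right)} = -2 - 2 K$
$I{\left(v,m \right)} = -2 + m - v$ ($I{\left(v,m \right)} = \left(v + m\right) - \left(2 + 2 v\right) = \left(m + v\right) - \left(2 + 2 v\right) = -2 + m - v$)
$I{\left(14,-11 \right)} 320 = \left(-2 - 11 - 14\right) 320 = \left(-27\right) 320 = -8640$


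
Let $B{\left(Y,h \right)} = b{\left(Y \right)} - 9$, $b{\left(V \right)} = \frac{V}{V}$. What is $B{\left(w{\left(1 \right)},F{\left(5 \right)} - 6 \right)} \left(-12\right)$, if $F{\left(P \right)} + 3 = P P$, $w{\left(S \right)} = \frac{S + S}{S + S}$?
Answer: $96$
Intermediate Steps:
$w{\left(S \right)} = 1$ ($w{\left(S \right)} = \frac{2 S}{2 S} = 2 S \frac{1}{2 S} = 1$)
$F{\left(P \right)} = -3 + P^{2}$ ($F{\left(P \right)} = -3 + P P = -3 + P^{2}$)
$b{\left(V \right)} = 1$
$B{\left(Y,h \right)} = -8$ ($B{\left(Y,h \right)} = 1 - 9 = -8$)
$B{\left(w{\left(1 \right)},F{\left(5 \right)} - 6 \right)} \left(-12\right) = \left(-8\right) \left(-12\right) = 96$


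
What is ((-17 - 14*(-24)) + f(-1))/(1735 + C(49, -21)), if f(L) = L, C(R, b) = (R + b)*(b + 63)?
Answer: 318/2911 ≈ 0.10924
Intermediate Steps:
C(R, b) = (63 + b)*(R + b) (C(R, b) = (R + b)*(63 + b) = (63 + b)*(R + b))
((-17 - 14*(-24)) + f(-1))/(1735 + C(49, -21)) = ((-17 - 14*(-24)) - 1)/(1735 + ((-21)**2 + 63*49 + 63*(-21) + 49*(-21))) = ((-17 + 336) - 1)/(1735 + (441 + 3087 - 1323 - 1029)) = (319 - 1)/(1735 + 1176) = 318/2911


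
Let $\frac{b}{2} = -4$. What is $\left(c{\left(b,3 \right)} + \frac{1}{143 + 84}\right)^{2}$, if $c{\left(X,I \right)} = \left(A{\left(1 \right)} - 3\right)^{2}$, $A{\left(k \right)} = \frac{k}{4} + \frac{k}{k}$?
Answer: $\frac{124077321}{13191424} \approx 9.4059$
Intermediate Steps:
$b = -8$ ($b = 2 \left(-4\right) = -8$)
$A{\left(k \right)} = 1 + \frac{k}{4}$ ($A{\left(k \right)} = k \frac{1}{4} + 1 = \frac{k}{4} + 1 = 1 + \frac{k}{4}$)
$c{\left(X,I \right)} = \frac{49}{16}$ ($c{\left(X,I \right)} = \left(\left(1 + \frac{1}{4} \cdot 1\right) - 3\right)^{2} = \left(\left(1 + \frac{1}{4}\right) - 3\right)^{2} = \left(\frac{5}{4} - 3\right)^{2} = \left(- \frac{7}{4}\right)^{2} = \frac{49}{16}$)
$\left(c{\left(b,3 \right)} + \frac{1}{143 + 84}\right)^{2} = \left(\frac{49}{16} + \frac{1}{143 + 84}\right)^{2} = \left(\frac{49}{16} + \frac{1}{227}\right)^{2} = \left(\frac{11139}{3632}\right)^{2} = \frac{124077321}{13191424}$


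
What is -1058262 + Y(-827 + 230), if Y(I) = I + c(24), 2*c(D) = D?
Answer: -1058847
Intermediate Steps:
c(D) = D/2
Y(I) = 12 + I (Y(I) = I + (½)*24 = I + 12 = 12 + I)
-1058262 + Y(-827 + 230) = -1058262 + (12 + (-827 + 230)) = -1058262 + (12 - 597) = -1058262 - 585 = -1058847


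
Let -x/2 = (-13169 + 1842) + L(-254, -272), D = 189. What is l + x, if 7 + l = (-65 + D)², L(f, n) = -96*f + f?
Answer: -10237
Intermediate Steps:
L(f, n) = -95*f
x = -25606 (x = -2*((-13169 + 1842) - 95*(-254)) = -2*(-11327 + 24130) = -2*12803 = -25606)
l = 15369 (l = -7 + (-65 + 189)² = -7 + 124² = -7 + 15376 = 15369)
l + x = 15369 - 25606 = -10237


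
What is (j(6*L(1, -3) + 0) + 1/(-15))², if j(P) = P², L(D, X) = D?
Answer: 290521/225 ≈ 1291.2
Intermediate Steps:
(j(6*L(1, -3) + 0) + 1/(-15))² = ((6*1 + 0)² + 1/(-15))² = ((6 + 0)² - 1/15)² = (6² - 1/15)² = (36 - 1/15)² = (539/15)² = 290521/225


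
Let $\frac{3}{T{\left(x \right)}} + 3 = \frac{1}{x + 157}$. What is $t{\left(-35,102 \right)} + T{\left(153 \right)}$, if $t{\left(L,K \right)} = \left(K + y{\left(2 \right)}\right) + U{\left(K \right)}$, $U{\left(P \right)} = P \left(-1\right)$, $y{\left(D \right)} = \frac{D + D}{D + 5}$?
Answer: $- \frac{2794}{6503} \approx -0.42965$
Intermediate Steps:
$y{\left(D \right)} = \frac{2 D}{5 + D}$
$T{\left(x \right)} = \frac{3}{-3 + \frac{1}{157 + x}}$ ($T{\left(x \right)} = \frac{3}{-3 + \frac{1}{x + 157}} = \frac{3}{-3 + \frac{1}{157 + x}}$)
$U{\left(P \right)} = - P$
$t{\left(L,K \right)} = \frac{4}{7}$ ($t{\left(L,K \right)} = \left(K + 2 \cdot 2 \frac{1}{5 + 2}\right) - K = \left(K + 2 \cdot 2 \cdot \frac{1}{7}\right) - K = \left(K + \frac{4}{7}\right) - K = \left(\frac{4}{7} + K\right) - K = \frac{4}{7}$)
$t{\left(-35,102 \right)} + T{\left(153 \right)} = \frac{4}{7} + \frac{3 \left(-157 - 153\right)}{470 + 3 \cdot 153} = \frac{4}{7} + \frac{3 \left(-157 - 153\right)}{470 + 459} = \frac{4}{7} + 3 \cdot \frac{1}{929} \left(-310\right) = \frac{4}{7} - \frac{930}{929} = - \frac{2794}{6503}$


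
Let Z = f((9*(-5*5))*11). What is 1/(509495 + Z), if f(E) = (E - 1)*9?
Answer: 1/487211 ≈ 2.0525e-6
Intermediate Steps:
f(E) = -9 + 9*E (f(E) = (-1 + E)*9 = -9 + 9*E)
Z = -22284 (Z = -9 + 9*((9*(-5*5))*11) = -9 + 9*((9*(-25))*11) = -9 + 9*(-225*11) = -9 + 9*(-2475) = -9 - 22275 = -22284)
1/(509495 + Z) = 1/(509495 - 22284) = 1/487211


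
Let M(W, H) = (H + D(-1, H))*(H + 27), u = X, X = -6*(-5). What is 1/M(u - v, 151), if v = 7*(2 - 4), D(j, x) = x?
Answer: 1/53756 ≈ 1.8603e-5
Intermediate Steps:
X = 30
u = 30
v = -14 (v = 7*(-2) = -14)
M(W, H) = 2*H*(27 + H) (M(W, H) = (H + H)*(H + 27) = (2*H)*(27 + H) = 2*H*(27 + H))
1/M(u - v, 151) = 1/(2*151*(27 + 151)) = 1/(2*151*178) = 1/53756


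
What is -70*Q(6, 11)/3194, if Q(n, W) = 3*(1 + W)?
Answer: -1260/1597 ≈ -0.78898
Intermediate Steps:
Q(n, W) = 3 + 3*W
-70*Q(6, 11)/3194 = -70*(3 + 3*11)/3194 = -70*(3 + 33)*(1/3194) = -70*36*(1/3194) = -2520*1/3194 = -1260/1597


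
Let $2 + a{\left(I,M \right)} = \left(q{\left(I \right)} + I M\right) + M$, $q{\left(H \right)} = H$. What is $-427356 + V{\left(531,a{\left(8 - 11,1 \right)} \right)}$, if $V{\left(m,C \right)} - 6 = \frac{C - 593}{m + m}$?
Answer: $- \frac{75641050}{177} \approx -4.2735 \cdot 10^{5}$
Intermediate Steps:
$a{\left(I,M \right)} = -2 + I + M + I M$ ($a{\left(I,M \right)} = -2 + \left(\left(I + I M\right) + M\right) = -2 + \left(I + M + I M\right) = -2 + I + M + I M$)
$V{\left(m,C \right)} = 6 + \frac{-593 + C}{2 m}$ ($V{\left(m,C \right)} = 6 + \frac{C - 593}{m + m} = 6 + \frac{-593 + C}{2 m}$)
$-427356 + V{\left(531,a{\left(8 - 11,1 \right)} \right)} = -427356 + \frac{-593 + \left(-2 + \left(8 - 11\right) + 1 + \left(8 - 11\right) 1\right) + 12 \cdot 531}{2 \cdot 531} = -427356 + \frac{1}{2} \cdot \frac{1}{531} \left(-593 - 7 + 6372\right) = -427356 + \frac{1}{2} \cdot \frac{1}{531} \cdot 5772 = -427356 + \frac{962}{177} = - \frac{75641050}{177}$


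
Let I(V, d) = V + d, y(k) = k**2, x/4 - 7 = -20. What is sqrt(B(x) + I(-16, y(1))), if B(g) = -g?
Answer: sqrt(37) ≈ 6.0828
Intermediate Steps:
x = -52 (x = 28 + 4*(-20) = 28 - 80 = -52)
sqrt(B(x) + I(-16, y(1))) = sqrt(-1*(-52) + (-16 + 1**2)) = sqrt(52 + (-16 + 1)) = sqrt(52 - 15) = sqrt(37)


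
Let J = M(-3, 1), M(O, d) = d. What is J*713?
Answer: 713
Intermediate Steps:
J = 1
J*713 = 1*713 = 713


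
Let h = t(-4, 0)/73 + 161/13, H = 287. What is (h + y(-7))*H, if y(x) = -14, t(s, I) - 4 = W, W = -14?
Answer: -477281/949 ≈ -502.93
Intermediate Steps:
t(s, I) = -10 (t(s, I) = 4 - 14 = -10)
h = 11623/949 (h = -10/73 + 161/13 = 11623/949 ≈ 12.248)
(h + y(-7))*H = (11623/949 - 14)*287 = -1663/949*287 = -477281/949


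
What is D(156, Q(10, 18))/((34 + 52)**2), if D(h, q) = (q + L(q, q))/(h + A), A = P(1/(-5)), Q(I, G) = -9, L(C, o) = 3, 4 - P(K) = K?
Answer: -5/987366 ≈ -5.0640e-6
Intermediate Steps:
P(K) = 4 - K
A = 21/5 (A = 4 - 1/(-5) = 4 - 1*(-1/5) = 4 + 1/5 = 21/5 ≈ 4.2000)
D(h, q) = (3 + q)/(21/5 + h) (D(h, q) = (q + 3)/(h + 21/5) = (3 + q)/(21/5 + h))
D(156, Q(10, 18))/((34 + 52)**2) = (5*(3 - 9)/(21 + 5*156))/((34 + 52)**2) = (5*(-6)/(21 + 780))/(86**2) = (5*(-6)/801)/7396 = (5*(1/801)*(-6))*(1/7396) = -10/267*1/7396 = -5/987366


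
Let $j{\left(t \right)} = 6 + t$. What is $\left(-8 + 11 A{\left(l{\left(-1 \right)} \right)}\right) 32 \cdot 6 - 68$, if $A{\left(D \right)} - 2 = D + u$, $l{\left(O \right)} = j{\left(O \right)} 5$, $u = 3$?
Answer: $61756$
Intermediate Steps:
$l{\left(O \right)} = 30 + 5 O$ ($l{\left(O \right)} = \left(6 + O\right) 5 = 30 + 5 O$)
$A{\left(D \right)} = 5 + D$ ($A{\left(D \right)} = 2 + \left(D + 3\right) = 2 + \left(3 + D\right) = 5 + D$)
$\left(-8 + 11 A{\left(l{\left(-1 \right)} \right)}\right) 32 \cdot 6 - 68 = \left(-8 + 11 \left(5 + \left(30 + 5 \left(-1\right)\right)\right)\right) 32 \cdot 6 - 68 = \left(-8 + 11 \left(5 + \left(30 - 5\right)\right)\right) 192 - 68 = \left(-8 + 11 \left(5 + 25\right)\right) 192 - 68 = \left(-8 + 11 \cdot 30\right) 192 - 68 = \left(-8 + 330\right) 192 - 68 = 322 \cdot 192 - 68 = 61824 - 68 = 61756$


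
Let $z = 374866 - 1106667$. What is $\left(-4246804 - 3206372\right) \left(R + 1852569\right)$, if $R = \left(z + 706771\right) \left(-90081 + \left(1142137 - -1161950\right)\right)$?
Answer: $413015643345082536$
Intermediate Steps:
$z = -731801$
$R = -55416570180$ ($R = \left(-731801 + 706771\right) \left(-90081 + \left(1142137 - -1161950\right)\right) = - 25030 \left(-90081 + \left(1142137 + 1161950\right)\right) = - 25030 \left(-90081 + 2304087\right) = \left(-25030\right) 2214006 = -55416570180$)
$\left(-4246804 - 3206372\right) \left(R + 1852569\right) = \left(-4246804 - 3206372\right) \left(-55416570180 + 1852569\right) = \left(-7453176\right) \left(-55414717611\right) = 413015643345082536$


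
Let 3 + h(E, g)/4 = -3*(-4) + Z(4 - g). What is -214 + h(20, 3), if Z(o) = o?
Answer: -174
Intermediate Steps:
h(E, g) = 52 - 4*g (h(E, g) = -12 + 4*(-3*(-4) + (4 - g)) = -12 + 4*(12 + (4 - g)) = -12 + 4*(16 - g) = -12 + (64 - 4*g) = 52 - 4*g)
-214 + h(20, 3) = -214 + (52 - 4*3) = -214 + (52 - 12) = -214 + 40 = -174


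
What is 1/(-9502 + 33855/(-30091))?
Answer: -30091/285958537 ≈ -0.00010523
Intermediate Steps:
1/(-9502 + 33855/(-30091)) = 1/(-9502 + 33855*(-1/30091)) = 1/(-9502 - 33855/30091) = 1/(-285958537/30091) = -30091/285958537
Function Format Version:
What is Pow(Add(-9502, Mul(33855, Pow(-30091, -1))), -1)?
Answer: Rational(-30091, 285958537) ≈ -0.00010523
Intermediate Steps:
Pow(Add(-9502, Mul(33855, Pow(-30091, -1))), -1) = Pow(Add(-9502, Mul(33855, Rational(-1, 30091))), -1) = Pow(Add(-9502, Rational(-33855, 30091)), -1) = Pow(Rational(-285958537, 30091), -1) = Rational(-30091, 285958537)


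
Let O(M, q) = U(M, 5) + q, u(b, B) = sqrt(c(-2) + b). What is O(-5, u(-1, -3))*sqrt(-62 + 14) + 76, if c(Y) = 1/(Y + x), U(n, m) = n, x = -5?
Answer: 76 - 8*sqrt(42)/7 - 20*I*sqrt(3) ≈ 68.593 - 34.641*I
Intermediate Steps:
c(Y) = 1/(-5 + Y) (c(Y) = 1/(Y - 5) = 1/(-5 + Y))
u(b, B) = sqrt(-1/7 + b) (u(b, B) = sqrt(1/(-5 - 2) + b) = sqrt(1/(-7) + b) = sqrt(-1/7 + b))
O(M, q) = M + q
O(-5, u(-1, -3))*sqrt(-62 + 14) + 76 = (-5 + sqrt(-7 + 49*(-1))/7)*sqrt(-62 + 14) + 76 = (-5 + sqrt(-7 - 49)/7)*sqrt(-48) + 76 = (-5 + sqrt(-56)/7)*(4*I*sqrt(3)) + 76 = (-5 + (2*I*sqrt(14))/7)*(4*I*sqrt(3)) + 76 = (-5 + 2*I*sqrt(14)/7)*(4*I*sqrt(3)) + 76 = 4*I*sqrt(3)*(-5 + 2*I*sqrt(14)/7) + 76 = 76 + 4*I*sqrt(3)*(-5 + 2*I*sqrt(14)/7)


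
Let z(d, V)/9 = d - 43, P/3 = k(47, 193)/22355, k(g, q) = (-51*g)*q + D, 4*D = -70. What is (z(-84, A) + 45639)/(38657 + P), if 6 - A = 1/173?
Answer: 1989416160/1725578639 ≈ 1.1529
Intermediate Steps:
D = -35/2 (D = (1/4)*(-70) = -35/2 ≈ -17.500)
A = 1037/173 (A = 6 - 1/173 = 1037/173 ≈ 5.9942)
k(g, q) = -35/2 - 51*g*q (k(g, q) = (-51*g)*q - 35/2 = -51*g*q - 35/2 = -35/2 - 51*g*q)
P = -2775831/44710 (P = 3*((-35/2 - 51*47*193)/22355) = 3*((-35/2 - 462621)*(1/22355)) = 3*(-925277/2*1/22355) = 3*(-925277/44710) = -2775831/44710 ≈ -62.085)
z(d, V) = -387 + 9*d (z(d, V) = 9*(d - 43) = 9*(-43 + d) = -387 + 9*d)
(z(-84, A) + 45639)/(38657 + P) = ((-387 + 9*(-84)) + 45639)/(38657 - 2775831/44710) = ((-387 - 756) + 45639)/(1725578639/44710) = (-1143 + 45639)*(44710/1725578639) = 44496*(44710/1725578639) = 1989416160/1725578639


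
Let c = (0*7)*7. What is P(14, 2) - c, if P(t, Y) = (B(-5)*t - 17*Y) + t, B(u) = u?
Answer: -90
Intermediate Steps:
P(t, Y) = -17*Y - 4*t (P(t, Y) = (-5*t - 17*Y) + t = (-17*Y - 5*t) + t = -17*Y - 4*t)
c = 0 (c = 0*7 = 0)
P(14, 2) - c = (-17*2 - 4*14) - 1*0 = (-34 - 56) + 0 = -90 + 0 = -90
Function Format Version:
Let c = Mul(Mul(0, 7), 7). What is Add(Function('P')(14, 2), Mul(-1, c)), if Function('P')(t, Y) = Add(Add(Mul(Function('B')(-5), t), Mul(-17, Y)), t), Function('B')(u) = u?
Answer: -90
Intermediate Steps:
Function('P')(t, Y) = Add(Mul(-17, Y), Mul(-4, t)) (Function('P')(t, Y) = Add(Add(Mul(-5, t), Mul(-17, Y)), t) = Add(Add(Mul(-17, Y), Mul(-5, t)), t) = Add(Mul(-17, Y), Mul(-4, t)))
c = 0 (c = Mul(0, 7) = 0)
Add(Function('P')(14, 2), Mul(-1, c)) = Add(Add(Mul(-17, 2), Mul(-4, 14)), Mul(-1, 0)) = Add(Add(-34, -56), 0) = Add(-90, 0) = -90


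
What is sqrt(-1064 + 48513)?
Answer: sqrt(47449) ≈ 217.83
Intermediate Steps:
sqrt(-1064 + 48513) = sqrt(47449)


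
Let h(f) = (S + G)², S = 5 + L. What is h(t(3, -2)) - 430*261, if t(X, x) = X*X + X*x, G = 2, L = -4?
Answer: -112221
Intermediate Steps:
S = 1 (S = 5 - 4 = 1)
t(X, x) = X² + X*x
h(f) = 9 (h(f) = (1 + 2)² = 3² = 9)
h(t(3, -2)) - 430*261 = 9 - 430*261 = 9 - 112230 = -112221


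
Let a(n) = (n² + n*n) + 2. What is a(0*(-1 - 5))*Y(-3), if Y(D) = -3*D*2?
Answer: 36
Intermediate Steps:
a(n) = 2 + 2*n² (a(n) = (n² + n²) + 2 = 2*n² + 2 = 2 + 2*n²)
Y(D) = -6*D
a(0*(-1 - 5))*Y(-3) = (2 + 2*(0*(-1 - 5))²)*(-6*(-3)) = (2 + 2*(0*(-6))²)*18 = (2 + 2*0²)*18 = (2 + 2*0)*18 = (2 + 0)*18 = 2*18 = 36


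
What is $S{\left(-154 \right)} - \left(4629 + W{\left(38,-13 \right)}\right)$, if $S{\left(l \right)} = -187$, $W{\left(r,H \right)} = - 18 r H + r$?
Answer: $-13746$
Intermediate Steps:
$W{\left(r,H \right)} = r - 18 H r$ ($W{\left(r,H \right)} = - 18 H r + r = r - 18 H r$)
$S{\left(-154 \right)} - \left(4629 + W{\left(38,-13 \right)}\right) = -187 - \left(4629 + 38 \left(1 - -234\right)\right) = -187 - \left(4629 + 38 \left(1 + 234\right)\right) = -187 - \left(4629 + 38 \cdot 235\right) = -187 - \left(4629 + 8930\right) = -187 - 13559 = -13746$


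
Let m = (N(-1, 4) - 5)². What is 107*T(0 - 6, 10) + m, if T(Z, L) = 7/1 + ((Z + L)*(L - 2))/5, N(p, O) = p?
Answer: 7349/5 ≈ 1469.8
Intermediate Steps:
m = 36 (m = (-1 - 5)² = (-6)² = 36)
T(Z, L) = 7 + (-2 + L)*(L + Z)/5 (T(Z, L) = 7*1 + ((L + Z)*(-2 + L))*(⅕) = 7 + ((-2 + L)*(L + Z))*(⅕) = 7 + (-2 + L)*(L + Z)/5)
107*T(0 - 6, 10) + m = 107*(7 - ⅖*10 - 2*(0 - 6)/5 + (⅕)*10² + (⅕)*10*(0 - 6)) + 36 = 107*(7 - 4 - ⅖*(-6) + (⅕)*100 + (⅕)*10*(-6)) + 36 = 107*(7 - 4 + 12/5 + 20 - 12) + 36 = 107*(67/5) + 36 = 7169/5 + 36 = 7349/5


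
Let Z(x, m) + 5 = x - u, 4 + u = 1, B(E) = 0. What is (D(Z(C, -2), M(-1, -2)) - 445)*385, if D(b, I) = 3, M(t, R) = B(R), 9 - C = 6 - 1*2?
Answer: -170170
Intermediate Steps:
C = 5 (C = 9 - (6 - 1*2) = 9 - (6 - 2) = 9 - 1*4 = 9 - 4 = 5)
u = -3 (u = -4 + 1 = -3)
M(t, R) = 0
Z(x, m) = -2 + x (Z(x, m) = -5 + (x - 1*(-3)) = -5 + (x + 3) = -5 + (3 + x) = -2 + x)
(D(Z(C, -2), M(-1, -2)) - 445)*385 = (3 - 445)*385 = -442*385 = -170170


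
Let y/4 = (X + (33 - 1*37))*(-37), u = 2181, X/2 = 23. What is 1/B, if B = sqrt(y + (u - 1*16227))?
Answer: -I*sqrt(20262)/20262 ≈ -0.0070252*I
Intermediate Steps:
X = 46 (X = 2*23 = 46)
y = -6216 (y = 4*((46 + (33 - 1*37))*(-37)) = 4*((46 + (33 - 37))*(-37)) = 4*((46 - 4)*(-37)) = 4*(42*(-37)) = 4*(-1554) = -6216)
B = I*sqrt(20262) (B = sqrt(-6216 + (2181 - 1*16227)) = sqrt(-6216 + (2181 - 16227)) = sqrt(-6216 - 14046) = sqrt(-20262) = I*sqrt(20262) ≈ 142.34*I)
1/B = 1/(I*sqrt(20262)) = -I*sqrt(20262)/20262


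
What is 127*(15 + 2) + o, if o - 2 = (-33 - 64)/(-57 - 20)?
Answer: 166494/77 ≈ 2162.3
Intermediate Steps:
o = 251/77 (o = 2 + (-33 - 64)/(-57 - 20) = 2 - 97/(-77) = 2 - 97*(-1/77) = 2 + 97/77 = 251/77 ≈ 3.2597)
127*(15 + 2) + o = 127*(15 + 2) + 251/77 = 127*17 + 251/77 = 2159 + 251/77 = 166494/77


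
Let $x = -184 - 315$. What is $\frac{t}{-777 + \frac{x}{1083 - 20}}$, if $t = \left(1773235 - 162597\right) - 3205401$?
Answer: $\frac{1695233069}{826450} \approx 2051.2$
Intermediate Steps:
$x = -499$
$t = -1594763$ ($t = \left(1773235 - 162597\right) - 3205401 = 1610638 - 3205401 = -1594763$)
$\frac{t}{-777 + \frac{x}{1083 - 20}} = - \frac{1594763}{-777 + \frac{1}{1083 - 20} \left(-499\right)} = - \frac{1594763}{-777 + \frac{1}{1063} \left(-499\right)} = - \frac{1594763}{-777 - \frac{499}{1063}} = - \frac{1594763}{- \frac{826450}{1063}} = \left(-1594763\right) \left(- \frac{1063}{826450}\right) = \frac{1695233069}{826450}$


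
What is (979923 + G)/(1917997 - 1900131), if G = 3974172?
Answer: 4954095/17866 ≈ 277.29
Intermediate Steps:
(979923 + G)/(1917997 - 1900131) = (979923 + 3974172)/(1917997 - 1900131) = 4954095/17866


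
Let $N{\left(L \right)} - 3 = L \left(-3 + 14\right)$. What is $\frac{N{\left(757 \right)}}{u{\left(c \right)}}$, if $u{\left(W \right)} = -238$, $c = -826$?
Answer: $-35$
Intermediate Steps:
$N{\left(L \right)} = 3 + 11 L$ ($N{\left(L \right)} = 3 + L \left(-3 + 14\right) = 3 + L 11 = 3 + 11 L$)
$\frac{N{\left(757 \right)}}{u{\left(c \right)}} = \frac{3 + 11 \cdot 757}{-238} = \left(3 + 8327\right) \left(- \frac{1}{238}\right) = 8330 \left(- \frac{1}{238}\right) = -35$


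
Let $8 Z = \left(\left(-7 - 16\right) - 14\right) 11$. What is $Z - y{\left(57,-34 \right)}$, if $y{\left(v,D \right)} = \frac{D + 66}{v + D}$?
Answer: $- \frac{9617}{184} \approx -52.266$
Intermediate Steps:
$y{\left(v,D \right)} = \frac{66 + D}{D + v}$
$Z = - \frac{407}{8}$ ($Z = \frac{\left(\left(-7 - 16\right) - 14\right) 11}{8} = \frac{\left(-23 - 14\right) 11}{8} = \frac{\left(-37\right) 11}{8} = \frac{1}{8} \left(-407\right) = - \frac{407}{8} \approx -50.875$)
$Z - y{\left(57,-34 \right)} = - \frac{407}{8} - \frac{66 - 34}{-34 + 57} = - \frac{407}{8} - \frac{1}{23} \cdot 32 = - \frac{407}{8} - \frac{32}{23} = - \frac{9617}{184}$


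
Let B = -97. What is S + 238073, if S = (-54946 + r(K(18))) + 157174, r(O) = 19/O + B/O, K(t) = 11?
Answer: 3743233/11 ≈ 3.4029e+5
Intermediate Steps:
r(O) = -78/O (r(O) = 19/O - 97/O = -78/O)
S = 1124430/11 (S = (-54946 - 78/11) + 157174 = -604484/11 + 157174 = 1124430/11 ≈ 1.0222e+5)
S + 238073 = 1124430/11 + 238073 = 3743233/11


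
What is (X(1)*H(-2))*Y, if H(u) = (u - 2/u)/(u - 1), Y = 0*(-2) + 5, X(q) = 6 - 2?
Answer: 20/3 ≈ 6.6667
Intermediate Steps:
X(q) = 4
Y = 5 (Y = 0 + 5 = 5)
H(u) = (u - 2/u)/(-1 + u)
(X(1)*H(-2))*Y = (4*((-2 + (-2)²)/((-2)*(-1 - 2))))*5 = (4*(-½*(-2 + 4)/(-3)))*5 = (4*(-½*(-⅓)*2))*5 = (4*(⅓))*5 = (4/3)*5 = 20/3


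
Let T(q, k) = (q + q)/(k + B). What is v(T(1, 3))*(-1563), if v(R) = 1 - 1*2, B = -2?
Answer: 1563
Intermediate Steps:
T(q, k) = 2*q/(-2 + k) (T(q, k) = (q + q)/(k - 2) = (2*q)/(-2 + k) = 2*q/(-2 + k))
v(R) = -1 (v(R) = 1 - 2 = -1)
v(T(1, 3))*(-1563) = -1*(-1563) = 1563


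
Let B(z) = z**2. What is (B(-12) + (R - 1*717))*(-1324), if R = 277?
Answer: 391904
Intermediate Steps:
(B(-12) + (R - 1*717))*(-1324) = ((-12)**2 + (277 - 1*717))*(-1324) = (144 + (277 - 717))*(-1324) = (144 - 440)*(-1324) = -296*(-1324) = 391904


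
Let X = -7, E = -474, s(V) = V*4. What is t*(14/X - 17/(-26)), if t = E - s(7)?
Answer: 8785/13 ≈ 675.77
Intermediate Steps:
s(V) = 4*V
t = -502 (t = -474 - 4*7 = -474 - 1*28 = -474 - 28 = -502)
t*(14/X - 17/(-26)) = -502*(14/(-7) - 17/(-26)) = -502*(14*(-⅐) - 17*(-1/26)) = -502*(-2 + 17/26) = -502*(-35/26) = 8785/13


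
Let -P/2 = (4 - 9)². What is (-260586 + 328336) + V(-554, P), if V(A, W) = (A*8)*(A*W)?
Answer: -122698650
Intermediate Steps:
P = -50 (P = -2*(4 - 9)² = -2*(-5)² = -2*25 = -50)
V(A, W) = 8*W*A² (V(A, W) = (8*A)*(A*W) = 8*W*A²)
(-260586 + 328336) + V(-554, P) = (-260586 + 328336) + 8*(-50)*(-554)² = 67750 + 8*(-50)*306916 = 67750 - 122766400 = -122698650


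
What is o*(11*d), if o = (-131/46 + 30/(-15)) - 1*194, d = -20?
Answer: 1006170/23 ≈ 43747.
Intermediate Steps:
o = -9147/46 (o = (-131*1/46 + 30*(-1/15)) - 194 = (-131/46 - 2) - 194 = -223/46 - 194 = -9147/46 ≈ -198.85)
o*(11*d) = -100617*(-20)/46 = -9147/46*(-220) = 1006170/23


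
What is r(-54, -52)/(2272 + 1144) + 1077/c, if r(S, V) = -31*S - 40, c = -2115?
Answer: -37187/1204140 ≈ -0.030883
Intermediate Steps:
r(S, V) = -40 - 31*S
r(-54, -52)/(2272 + 1144) + 1077/c = (-40 - 31*(-54))/(2272 + 1144) + 1077/(-2115) = (-40 + 1674)/3416 + 1077*(-1/2115) = 1634*(1/3416) - 359/705 = 817/1708 - 359/705 = -37187/1204140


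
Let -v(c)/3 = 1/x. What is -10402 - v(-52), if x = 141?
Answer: -488893/47 ≈ -10402.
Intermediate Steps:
v(c) = -1/47 (v(c) = -3/141 = -3*1/141 = -1/47)
-10402 - v(-52) = -10402 - 1*(-1/47) = -10402 + 1/47 = -488893/47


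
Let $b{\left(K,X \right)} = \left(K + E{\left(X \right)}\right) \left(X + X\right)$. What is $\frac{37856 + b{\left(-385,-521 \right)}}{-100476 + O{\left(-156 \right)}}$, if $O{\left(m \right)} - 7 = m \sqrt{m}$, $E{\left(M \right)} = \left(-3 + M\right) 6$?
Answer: $- \frac{33931797246}{917983307} + \frac{105373008 i \sqrt{39}}{917983307} \approx -36.963 + 0.71685 i$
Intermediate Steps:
$E{\left(M \right)} = -18 + 6 M$
$O{\left(m \right)} = 7 + m^{\frac{3}{2}}$ ($O{\left(m \right)} = 7 + m \sqrt{m} = 7 + m^{\frac{3}{2}}$)
$b{\left(K,X \right)} = 2 X \left(-18 + K + 6 X\right)$ ($b{\left(K,X \right)} = \left(K + \left(-18 + 6 X\right)\right) \left(X + X\right) = \left(-18 + K + 6 X\right) 2 X = 2 X \left(-18 + K + 6 X\right)$)
$\frac{37856 + b{\left(-385,-521 \right)}}{-100476 + O{\left(-156 \right)}} = \frac{37856 + 2 \left(-521\right) \left(-18 - 385 + 6 \left(-521\right)\right)}{-100476 + \left(7 + \left(-156\right)^{\frac{3}{2}}\right)} = \frac{37856 + 2 \left(-521\right) \left(-18 - 385 - 3126\right)}{-100476 + \left(7 - 312 i \sqrt{39}\right)} = \frac{37856 + 2 \left(-521\right) \left(-3529\right)}{-100469 - 312 i \sqrt{39}} = \frac{37856 + 3677218}{-100469 - 312 i \sqrt{39}} = \frac{3715074}{-100469 - 312 i \sqrt{39}}$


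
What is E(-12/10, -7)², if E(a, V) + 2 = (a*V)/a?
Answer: 81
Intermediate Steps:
E(a, V) = -2 + V (E(a, V) = -2 + (a*V)/a = -2 + (V*a)/a = -2 + V)
E(-12/10, -7)² = (-2 - 7)² = (-9)² = 81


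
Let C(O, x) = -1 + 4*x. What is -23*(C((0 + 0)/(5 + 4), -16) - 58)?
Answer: 2829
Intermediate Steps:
-23*(C((0 + 0)/(5 + 4), -16) - 58) = -23*((-1 + 4*(-16)) - 58) = -23*((-1 - 64) - 58) = -23*(-65 - 58) = -23*(-123) = 2829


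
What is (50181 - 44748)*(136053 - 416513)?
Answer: -1523739180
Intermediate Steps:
(50181 - 44748)*(136053 - 416513) = 5433*(-280460) = -1523739180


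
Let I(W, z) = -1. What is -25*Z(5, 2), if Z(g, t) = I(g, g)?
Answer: 25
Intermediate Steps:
Z(g, t) = -1
-25*Z(5, 2) = -25*(-1) = 25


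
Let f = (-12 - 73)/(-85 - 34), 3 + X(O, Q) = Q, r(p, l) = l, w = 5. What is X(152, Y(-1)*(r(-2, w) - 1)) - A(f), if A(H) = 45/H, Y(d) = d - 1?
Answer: -74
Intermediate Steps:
Y(d) = -1 + d
X(O, Q) = -3 + Q
f = 5/7 (f = -85/(-119) = -85*(-1/119) = 5/7 ≈ 0.71429)
X(152, Y(-1)*(r(-2, w) - 1)) - A(f) = (-3 + (-1 - 1)*(5 - 1)) - 45/5/7 = (-3 - 2*4) - 45*7/5 = (-3 - 8) - 1*63 = -11 - 63 = -74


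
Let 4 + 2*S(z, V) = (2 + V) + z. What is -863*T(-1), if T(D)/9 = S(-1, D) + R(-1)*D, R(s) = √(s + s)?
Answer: 15534 + 7767*I*√2 ≈ 15534.0 + 10984.0*I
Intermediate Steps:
R(s) = √2*√s (R(s) = √(2*s) = √2*√s)
S(z, V) = -1 + V/2 + z/2 (S(z, V) = -2 + ((2 + V) + z)/2 = -2 + (2 + V + z)/2 = -2 + (1 + V/2 + z/2) = -1 + V/2 + z/2)
T(D) = -27/2 + 9*D/2 + 9*I*D*√2 (T(D) = 9*((-1 + D/2 + (½)*(-1)) + (√2*√(-1))*D) = 9*((-1 + D/2 - ½) + (√2*I)*D) = 9*((-3/2 + D/2) + (I*√2)*D) = 9*((-3/2 + D/2) + I*D*√2) = 9*(-3/2 + D/2 + I*D*√2) = -27/2 + 9*D/2 + 9*I*D*√2)
-863*T(-1) = -863*(-27/2 + (9/2)*(-1) + 9*I*(-1)*√2) = -863*(-27/2 - 9/2 - 9*I*√2) = -863*(-18 - 9*I*√2) = 15534 + 7767*I*√2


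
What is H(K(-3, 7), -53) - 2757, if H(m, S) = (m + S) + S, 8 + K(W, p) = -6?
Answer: -2877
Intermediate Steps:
K(W, p) = -14 (K(W, p) = -8 - 6 = -14)
H(m, S) = m + 2*S (H(m, S) = (S + m) + S = m + 2*S)
H(K(-3, 7), -53) - 2757 = (-14 + 2*(-53)) - 2757 = (-14 - 106) - 2757 = -120 - 2757 = -2877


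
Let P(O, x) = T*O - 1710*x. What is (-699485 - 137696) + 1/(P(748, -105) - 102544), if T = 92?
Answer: -122079407781/145822 ≈ -8.3718e+5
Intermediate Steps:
P(O, x) = -1710*x + 92*O (P(O, x) = 92*O - 1710*x = -1710*x + 92*O)
(-699485 - 137696) + 1/(P(748, -105) - 102544) = (-699485 - 137696) + 1/((-1710*(-105) + 92*748) - 102544) = -837181 + 1/((179550 + 68816) - 102544) = -837181 + 1/(248366 - 102544) = -837181 + 1/145822 = -122079407781/145822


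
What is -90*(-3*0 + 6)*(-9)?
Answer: 4860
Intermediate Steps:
-90*(-3*0 + 6)*(-9) = -90*(0 + 6)*(-9) = -90*6*(-9) = -45*12*(-9) = -540*(-9) = 4860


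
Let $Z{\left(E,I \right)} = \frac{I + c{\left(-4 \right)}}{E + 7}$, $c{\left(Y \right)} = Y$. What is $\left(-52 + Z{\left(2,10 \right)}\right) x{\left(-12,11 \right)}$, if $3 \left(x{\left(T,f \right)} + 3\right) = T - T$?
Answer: $154$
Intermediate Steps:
$Z{\left(E,I \right)} = \frac{-4 + I}{7 + E}$ ($Z{\left(E,I \right)} = \frac{I - 4}{E + 7} = \frac{-4 + I}{7 + E}$)
$x{\left(T,f \right)} = -3$ ($x{\left(T,f \right)} = -3 + \frac{T - T}{3} = -3 + \frac{1}{3} \cdot 0 = -3 + 0 = -3$)
$\left(-52 + Z{\left(2,10 \right)}\right) x{\left(-12,11 \right)} = \left(-52 + \frac{-4 + 10}{7 + 2}\right) \left(-3\right) = \left(-52 + \frac{1}{9} \cdot 6\right) \left(-3\right) = \left(-52 + \frac{2}{3}\right) \left(-3\right) = \left(- \frac{154}{3}\right) \left(-3\right) = 154$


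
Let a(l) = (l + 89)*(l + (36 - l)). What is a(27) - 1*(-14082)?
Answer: 18258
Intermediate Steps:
a(l) = 3204 + 36*l (a(l) = (89 + l)*36 = 3204 + 36*l)
a(27) - 1*(-14082) = (3204 + 36*27) - 1*(-14082) = (3204 + 972) + 14082 = 4176 + 14082 = 18258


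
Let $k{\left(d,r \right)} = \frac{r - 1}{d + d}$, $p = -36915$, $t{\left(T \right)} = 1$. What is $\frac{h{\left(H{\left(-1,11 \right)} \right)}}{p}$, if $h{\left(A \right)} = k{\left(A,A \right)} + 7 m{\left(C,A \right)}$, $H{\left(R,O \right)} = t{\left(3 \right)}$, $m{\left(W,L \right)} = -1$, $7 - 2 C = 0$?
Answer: $\frac{7}{36915} \approx 0.00018962$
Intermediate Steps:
$C = \frac{7}{2}$ ($C = \frac{7}{2} - 0 = \frac{7}{2} + 0 = \frac{7}{2} \approx 3.5$)
$H{\left(R,O \right)} = 1$
$k{\left(d,r \right)} = \frac{-1 + r}{2 d}$
$h{\left(A \right)} = -7 + \frac{-1 + A}{2 A}$ ($h{\left(A \right)} = \frac{-1 + A}{2 A} + 7 \left(-1\right) = \frac{-1 + A}{2 A} - 7 = -7 + \frac{-1 + A}{2 A}$)
$\frac{h{\left(H{\left(-1,11 \right)} \right)}}{p} = \frac{\frac{1}{2} \cdot 1^{-1} \left(-1 - 13\right)}{-36915} = \frac{1}{2} \cdot 1 \left(-1 - 13\right) \left(- \frac{1}{36915}\right) = \frac{1}{2} \cdot 1 \left(-14\right) \left(- \frac{1}{36915}\right) = \left(-7\right) \left(- \frac{1}{36915}\right) = \frac{7}{36915}$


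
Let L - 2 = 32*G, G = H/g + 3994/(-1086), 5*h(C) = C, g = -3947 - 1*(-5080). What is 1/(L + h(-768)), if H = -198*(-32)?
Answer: -279645/25261862 ≈ -0.011070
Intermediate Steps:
H = 6336
g = 1133 (g = -3947 + 5080 = 1133)
h(C) = C/5
G = 107077/55929 (G = 6336/1133 + 3994/(-1086) = 6336*(1/1133) + 3994*(-1/1086) = 576/103 - 1997/543 = 107077/55929 ≈ 1.9145)
L = 3538322/55929 (L = 2 + 32*(107077/55929) = 2 + 3426464/55929 = 3538322/55929 ≈ 63.265)
1/(L + h(-768)) = 1/(3538322/55929 + (⅕)*(-768)) = 1/(3538322/55929 - 768/5) = 1/(-25261862/279645) = -279645/25261862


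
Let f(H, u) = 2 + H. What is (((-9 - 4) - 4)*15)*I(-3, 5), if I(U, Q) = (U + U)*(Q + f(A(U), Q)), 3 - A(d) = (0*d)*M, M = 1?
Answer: 15300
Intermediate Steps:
A(d) = 3 (A(d) = 3 - 0*d = 3 - 0 = 3 - 1*0 = 3 + 0 = 3)
I(U, Q) = 2*U*(5 + Q) (I(U, Q) = (U + U)*(Q + (2 + 3)) = (2*U)*(Q + 5) = (2*U)*(5 + Q) = 2*U*(5 + Q))
(((-9 - 4) - 4)*15)*I(-3, 5) = (((-9 - 4) - 4)*15)*(2*(-3)*(5 + 5)) = ((-13 - 4)*15)*(2*(-3)*10) = -17*15*(-60) = -255*(-60) = 15300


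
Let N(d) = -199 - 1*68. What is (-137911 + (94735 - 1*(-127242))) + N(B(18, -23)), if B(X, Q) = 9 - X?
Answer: 83799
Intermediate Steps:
N(d) = -267 (N(d) = -199 - 68 = -267)
(-137911 + (94735 - 1*(-127242))) + N(B(18, -23)) = (-137911 + (94735 - 1*(-127242))) - 267 = (-137911 + (94735 + 127242)) - 267 = (-137911 + 221977) - 267 = 84066 - 267 = 83799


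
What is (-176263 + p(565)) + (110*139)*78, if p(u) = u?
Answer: 1016922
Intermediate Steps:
(-176263 + p(565)) + (110*139)*78 = (-176263 + 565) + (110*139)*78 = -175698 + 15290*78 = -175698 + 1192620 = 1016922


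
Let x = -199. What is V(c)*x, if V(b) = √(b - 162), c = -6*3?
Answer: -1194*I*√5 ≈ -2669.9*I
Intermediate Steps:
c = -18
V(b) = √(-162 + b)
V(c)*x = √(-162 - 18)*(-199) = √(-180)*(-199) = (6*I*√5)*(-199) = -1194*I*√5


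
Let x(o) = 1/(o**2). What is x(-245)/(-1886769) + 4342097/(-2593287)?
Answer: -1270689545810176/758910425116725 ≈ -1.6744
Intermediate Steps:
x(o) = o**(-2)
x(-245)/(-1886769) + 4342097/(-2593287) = 1/((-245)**2*(-1886769)) + 4342097/(-2593287) = (1/60025)*(-1/1886769) + 4342097*(-1/2593287) = -1/113253309225 - 100979/60309 = -1270689545810176/758910425116725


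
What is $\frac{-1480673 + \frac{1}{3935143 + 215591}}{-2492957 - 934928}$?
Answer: $\frac{323467355999}{748854674610} \approx 0.43195$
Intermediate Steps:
$\frac{-1480673 + \frac{1}{3935143 + 215591}}{-2492957 - 934928} = \frac{-1480673 + \frac{1}{4150734}}{-3427885} = \left(-1480673 + \frac{1}{4150734}\right) \left(- \frac{1}{3427885}\right) = \left(- \frac{6145879763981}{4150734}\right) \left(- \frac{1}{3427885}\right) = \frac{323467355999}{748854674610}$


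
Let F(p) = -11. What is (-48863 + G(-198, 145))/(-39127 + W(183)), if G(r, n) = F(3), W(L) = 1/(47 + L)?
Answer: 11241020/8999209 ≈ 1.2491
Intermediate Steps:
G(r, n) = -11
(-48863 + G(-198, 145))/(-39127 + W(183)) = (-48863 - 11)/(-39127 + 1/(47 + 183)) = -48874/(-39127 + 1/230) = -48874/(-8999209/230) = -48874*(-230/8999209) = 11241020/8999209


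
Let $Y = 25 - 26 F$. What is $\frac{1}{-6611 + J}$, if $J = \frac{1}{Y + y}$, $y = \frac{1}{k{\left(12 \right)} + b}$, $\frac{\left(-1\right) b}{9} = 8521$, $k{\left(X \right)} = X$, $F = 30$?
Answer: $- \frac{57891136}{382718376773} \approx -0.00015126$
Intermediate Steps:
$Y = -755$ ($Y = 25 - 780 = -755$)
$b = -76689$ ($b = \left(-9\right) 8521 = -76689$)
$y = - \frac{1}{76677}$ ($y = \frac{1}{12 - 76689} = \frac{1}{-76677} = - \frac{1}{76677} \approx -1.3042 \cdot 10^{-5}$)
$J = - \frac{76677}{57891136}$ ($J = \frac{1}{-755 - \frac{1}{76677}} = \frac{1}{- \frac{57891136}{76677}} = - \frac{76677}{57891136} \approx -0.0013245$)
$\frac{1}{-6611 + J} = \frac{1}{-6611 - \frac{76677}{57891136}} = \frac{1}{- \frac{382718376773}{57891136}} = - \frac{57891136}{382718376773}$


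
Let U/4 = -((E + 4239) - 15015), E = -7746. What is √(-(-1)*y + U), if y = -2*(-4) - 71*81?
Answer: √68345 ≈ 261.43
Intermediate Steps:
y = -5743 (y = 8 - 5751 = -5743)
U = 74088 (U = 4*(-((-7746 + 4239) - 15015)) = 4*(-(-3507 - 15015)) = 4*(-1*(-18522)) = 4*18522 = 74088)
√(-(-1)*y + U) = √(-(-1)*(-5743) + 74088) = √(-1*5743 + 74088) = √(-5743 + 74088) = √68345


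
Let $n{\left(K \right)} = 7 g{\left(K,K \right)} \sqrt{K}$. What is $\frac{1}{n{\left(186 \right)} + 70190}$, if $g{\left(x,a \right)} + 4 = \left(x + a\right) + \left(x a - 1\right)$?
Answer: $- \frac{35095}{5568065290483} + \frac{244741 \sqrt{186}}{11136130580966} \approx 2.9343 \cdot 10^{-7}$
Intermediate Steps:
$g{\left(x,a \right)} = -5 + a + x + a x$ ($g{\left(x,a \right)} = -4 + \left(\left(x + a\right) + \left(x a - 1\right)\right) = -4 + \left(\left(a + x\right) + \left(a x - 1\right)\right) = -4 + \left(\left(a + x\right) + \left(-1 + a x\right)\right) = -4 + \left(-1 + a + x + a x\right) = -5 + a + x + a x$)
$n{\left(K \right)} = 7 \sqrt{K} \left(-5 + K^{2} + 2 K\right)$ ($n{\left(K \right)} = 7 \left(-5 + K + K + K K\right) \sqrt{K} = 7 \left(-5 + K + K + K^{2}\right) \sqrt{K} = 7 \left(-5 + K^{2} + 2 K\right) \sqrt{K} = 7 \sqrt{K} \left(-5 + K^{2} + 2 K\right)$)
$\frac{1}{n{\left(186 \right)} + 70190} = \frac{1}{7 \sqrt{186} \left(-5 + 186^{2} + 2 \cdot 186\right) + 70190} = \frac{1}{7 \sqrt{186} \left(-5 + 34596 + 372\right) + 70190} = \frac{1}{7 \sqrt{186} \cdot 34963 + 70190} = \frac{1}{244741 \sqrt{186} + 70190} = \frac{1}{70190 + 244741 \sqrt{186}}$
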